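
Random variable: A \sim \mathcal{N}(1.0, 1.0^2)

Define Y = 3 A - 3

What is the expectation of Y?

For Y = 3A - 3:
E[Y] = 3 * E[A] - 3
E[A] = 1.0 = 1
E[Y] = 3 * 1 - 3 = 0

0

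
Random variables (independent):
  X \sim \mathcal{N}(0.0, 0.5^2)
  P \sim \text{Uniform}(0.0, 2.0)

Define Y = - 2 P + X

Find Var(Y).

For independent RVs: Var(aX + bY) = a²Var(X) + b²Var(Y)
Var(X) = 0.25
Var(P) = 0.33333333
Var(Y) = 1²*0.25 + (-2)²*0.33333333
= 1*0.25 + 4*0.33333333 = 1.5833333

1.5833333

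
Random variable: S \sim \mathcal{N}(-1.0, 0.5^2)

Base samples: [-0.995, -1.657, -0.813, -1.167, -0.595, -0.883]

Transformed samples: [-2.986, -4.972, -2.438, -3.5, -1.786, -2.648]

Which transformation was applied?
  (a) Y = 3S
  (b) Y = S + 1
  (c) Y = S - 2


Checking option (a) Y = 3S:
  S = -0.995 -> Y = -2.986 ✓
  S = -1.657 -> Y = -4.972 ✓
  S = -0.813 -> Y = -2.438 ✓
All samples match this transformation.

(a) 3S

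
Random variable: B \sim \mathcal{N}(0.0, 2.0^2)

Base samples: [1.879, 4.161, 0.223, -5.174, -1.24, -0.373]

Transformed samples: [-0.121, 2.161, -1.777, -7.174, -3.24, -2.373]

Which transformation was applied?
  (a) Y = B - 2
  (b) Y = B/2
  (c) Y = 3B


Checking option (a) Y = B - 2:
  B = 1.879 -> Y = -0.121 ✓
  B = 4.161 -> Y = 2.161 ✓
  B = 0.223 -> Y = -1.777 ✓
All samples match this transformation.

(a) B - 2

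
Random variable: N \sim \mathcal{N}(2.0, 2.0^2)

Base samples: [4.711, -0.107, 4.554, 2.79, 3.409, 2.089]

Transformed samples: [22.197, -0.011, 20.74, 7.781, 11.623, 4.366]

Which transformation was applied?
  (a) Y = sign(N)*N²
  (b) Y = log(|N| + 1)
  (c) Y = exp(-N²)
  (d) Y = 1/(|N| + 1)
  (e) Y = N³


Checking option (a) Y = sign(N)*N²:
  N = 4.711 -> Y = 22.197 ✓
  N = -0.107 -> Y = -0.011 ✓
  N = 4.554 -> Y = 20.74 ✓
All samples match this transformation.

(a) sign(N)*N²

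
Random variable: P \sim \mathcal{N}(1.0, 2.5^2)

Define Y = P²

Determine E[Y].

Using E[X²] = Var(X) + (E[X])²:
E[P] = 1
Var(P) = 2.5^2 = 6.25
E[P²] = 6.25 + 1² = 6.25 + 1 = 7.25

7.25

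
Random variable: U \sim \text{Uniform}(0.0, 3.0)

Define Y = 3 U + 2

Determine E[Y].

For Y = 3U + 2:
E[Y] = 3 * E[U] + 2
E[U] = (0 + 3)/2 = 1.5
E[Y] = 3 * 1.5 + 2 = 6.5

6.5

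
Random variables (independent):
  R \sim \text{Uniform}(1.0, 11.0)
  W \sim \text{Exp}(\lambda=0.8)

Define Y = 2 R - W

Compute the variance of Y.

For independent RVs: Var(aX + bY) = a²Var(X) + b²Var(Y)
Var(R) = 8.3333333
Var(W) = 1.5625
Var(Y) = 2²*8.3333333 + (-1)²*1.5625
= 4*8.3333333 + 1*1.5625 = 34.895833

34.895833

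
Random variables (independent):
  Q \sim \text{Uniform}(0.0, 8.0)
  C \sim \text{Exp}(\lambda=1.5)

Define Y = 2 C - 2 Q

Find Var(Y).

For independent RVs: Var(aX + bY) = a²Var(X) + b²Var(Y)
Var(Q) = 5.3333333
Var(C) = 0.44444444
Var(Y) = (-2)²*5.3333333 + 2²*0.44444444
= 4*5.3333333 + 4*0.44444444 = 23.111111

23.111111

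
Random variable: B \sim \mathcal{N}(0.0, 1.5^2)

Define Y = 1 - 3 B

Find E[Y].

For Y = -3B + 1:
E[Y] = -3 * E[B] + 1
E[B] = 0.0 = 0
E[Y] = -3 * 0 + 1 = 1

1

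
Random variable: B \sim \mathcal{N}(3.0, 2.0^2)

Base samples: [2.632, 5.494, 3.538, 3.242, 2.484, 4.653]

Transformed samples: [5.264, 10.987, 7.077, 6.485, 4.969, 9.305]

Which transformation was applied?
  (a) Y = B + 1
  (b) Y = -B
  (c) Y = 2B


Checking option (c) Y = 2B:
  B = 2.632 -> Y = 5.264 ✓
  B = 5.494 -> Y = 10.987 ✓
  B = 3.538 -> Y = 7.077 ✓
All samples match this transformation.

(c) 2B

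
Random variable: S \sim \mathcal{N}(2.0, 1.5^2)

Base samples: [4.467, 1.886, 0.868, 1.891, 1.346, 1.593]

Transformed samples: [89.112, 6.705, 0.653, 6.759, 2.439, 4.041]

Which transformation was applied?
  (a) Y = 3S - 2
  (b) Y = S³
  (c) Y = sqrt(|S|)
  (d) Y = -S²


Checking option (b) Y = S³:
  S = 4.467 -> Y = 89.112 ✓
  S = 1.886 -> Y = 6.705 ✓
  S = 0.868 -> Y = 0.653 ✓
All samples match this transformation.

(b) S³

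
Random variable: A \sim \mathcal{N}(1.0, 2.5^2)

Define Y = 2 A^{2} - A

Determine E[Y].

E[Y] = 2*E[A²] - 1*E[A]
E[A] = 1
E[A²] = Var(A) + (E[A])² = 6.25 + 1 = 7.25
E[Y] = 2*7.25 - 1*1 = 13.5

13.5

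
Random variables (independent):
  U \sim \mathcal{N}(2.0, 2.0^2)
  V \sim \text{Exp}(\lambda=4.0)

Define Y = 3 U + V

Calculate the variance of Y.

For independent RVs: Var(aX + bY) = a²Var(X) + b²Var(Y)
Var(U) = 4
Var(V) = 0.0625
Var(Y) = 3²*4 + 1²*0.0625
= 9*4 + 1*0.0625 = 36.0625

36.0625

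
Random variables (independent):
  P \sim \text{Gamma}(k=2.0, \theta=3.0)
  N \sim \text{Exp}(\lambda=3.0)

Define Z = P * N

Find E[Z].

For independent RVs: E[XY] = E[X]*E[Y]
E[P] = 6
E[N] = 0.33333333
E[Z] = 6 * 0.33333333 = 2

2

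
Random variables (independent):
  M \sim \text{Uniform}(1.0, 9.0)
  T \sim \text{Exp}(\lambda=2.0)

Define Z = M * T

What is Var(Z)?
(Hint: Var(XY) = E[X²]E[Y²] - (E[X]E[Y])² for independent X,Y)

Var(XY) = E[X²]E[Y²] - (E[X]E[Y])²
E[M] = 5, Var(M) = 5.3333333
E[T] = 0.5, Var(T) = 0.25
E[M²] = 5.3333333 + 5² = 30.333333
E[T²] = 0.25 + 0.5² = 0.5
Var(Z) = 30.333333*0.5 - (5*0.5)²
= 15.166667 - 6.25 = 8.9166667

8.9166667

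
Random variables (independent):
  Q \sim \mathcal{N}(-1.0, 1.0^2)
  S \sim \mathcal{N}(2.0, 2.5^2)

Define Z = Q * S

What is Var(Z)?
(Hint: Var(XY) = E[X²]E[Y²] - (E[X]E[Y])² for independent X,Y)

Var(XY) = E[X²]E[Y²] - (E[X]E[Y])²
E[Q] = -1, Var(Q) = 1
E[S] = 2, Var(S) = 6.25
E[Q²] = 1 + (-1)² = 2
E[S²] = 6.25 + 2² = 10.25
Var(Z) = 2*10.25 - (-1*2)²
= 20.5 - 4 = 16.5

16.5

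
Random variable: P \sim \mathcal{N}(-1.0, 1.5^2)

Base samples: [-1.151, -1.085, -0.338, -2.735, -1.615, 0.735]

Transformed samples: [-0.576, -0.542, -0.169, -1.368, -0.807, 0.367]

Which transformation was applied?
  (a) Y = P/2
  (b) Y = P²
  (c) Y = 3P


Checking option (a) Y = P/2:
  P = -1.151 -> Y = -0.576 ✓
  P = -1.085 -> Y = -0.542 ✓
  P = -0.338 -> Y = -0.169 ✓
All samples match this transformation.

(a) P/2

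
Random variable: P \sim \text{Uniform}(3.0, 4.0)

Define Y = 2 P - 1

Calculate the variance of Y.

For Y = aP + b: Var(Y) = a² * Var(P)
Var(P) = (4 - 3)^2/12 = 0.083333333
Var(Y) = 2² * 0.083333333 = 4 * 0.083333333 = 0.33333333

0.33333333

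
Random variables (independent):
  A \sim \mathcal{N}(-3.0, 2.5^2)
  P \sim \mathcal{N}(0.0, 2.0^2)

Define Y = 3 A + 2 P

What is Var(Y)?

For independent RVs: Var(aX + bY) = a²Var(X) + b²Var(Y)
Var(A) = 6.25
Var(P) = 4
Var(Y) = 3²*6.25 + 2²*4
= 9*6.25 + 4*4 = 72.25

72.25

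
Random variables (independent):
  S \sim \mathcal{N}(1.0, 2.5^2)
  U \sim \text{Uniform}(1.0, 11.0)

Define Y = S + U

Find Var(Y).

For independent RVs: Var(aX + bY) = a²Var(X) + b²Var(Y)
Var(S) = 6.25
Var(U) = 8.3333333
Var(Y) = 1²*6.25 + 1²*8.3333333
= 1*6.25 + 1*8.3333333 = 14.583333

14.583333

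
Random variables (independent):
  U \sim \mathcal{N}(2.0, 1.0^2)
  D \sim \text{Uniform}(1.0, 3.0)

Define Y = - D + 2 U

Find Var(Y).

For independent RVs: Var(aX + bY) = a²Var(X) + b²Var(Y)
Var(U) = 1
Var(D) = 0.33333333
Var(Y) = 2²*1 + (-1)²*0.33333333
= 4*1 + 1*0.33333333 = 4.3333333

4.3333333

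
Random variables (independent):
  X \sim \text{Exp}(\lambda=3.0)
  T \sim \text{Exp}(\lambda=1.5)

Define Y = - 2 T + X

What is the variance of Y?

For independent RVs: Var(aX + bY) = a²Var(X) + b²Var(Y)
Var(X) = 0.11111111
Var(T) = 0.44444444
Var(Y) = 1²*0.11111111 + (-2)²*0.44444444
= 1*0.11111111 + 4*0.44444444 = 1.8888889

1.8888889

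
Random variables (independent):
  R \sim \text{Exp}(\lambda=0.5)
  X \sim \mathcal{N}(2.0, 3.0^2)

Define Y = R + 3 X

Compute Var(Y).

For independent RVs: Var(aX + bY) = a²Var(X) + b²Var(Y)
Var(R) = 4
Var(X) = 9
Var(Y) = 1²*4 + 3²*9
= 1*4 + 9*9 = 85

85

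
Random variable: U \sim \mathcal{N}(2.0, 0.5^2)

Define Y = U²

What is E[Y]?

Using E[X²] = Var(X) + (E[X])²:
E[U] = 2
Var(U) = 0.5^2 = 0.25
E[U²] = 0.25 + 2² = 0.25 + 4 = 4.25

4.25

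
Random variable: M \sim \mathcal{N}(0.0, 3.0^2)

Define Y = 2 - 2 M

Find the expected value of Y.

For Y = -2M + 2:
E[Y] = -2 * E[M] + 2
E[M] = 0.0 = 0
E[Y] = -2 * 0 + 2 = 2

2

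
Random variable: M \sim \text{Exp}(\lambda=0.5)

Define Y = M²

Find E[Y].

Using E[X²] = Var(X) + (E[X])²:
E[M] = 2
Var(M) = 1/0.5^2 = 4
E[M²] = 4 + 2² = 4 + 4 = 8

8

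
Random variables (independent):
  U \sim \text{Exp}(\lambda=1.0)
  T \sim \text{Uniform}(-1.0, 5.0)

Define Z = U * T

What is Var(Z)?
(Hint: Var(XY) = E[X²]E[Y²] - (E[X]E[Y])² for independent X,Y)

Var(XY) = E[X²]E[Y²] - (E[X]E[Y])²
E[U] = 1, Var(U) = 1
E[T] = 2, Var(T) = 3
E[U²] = 1 + 1² = 2
E[T²] = 3 + 2² = 7
Var(Z) = 2*7 - (1*2)²
= 14 - 4 = 10

10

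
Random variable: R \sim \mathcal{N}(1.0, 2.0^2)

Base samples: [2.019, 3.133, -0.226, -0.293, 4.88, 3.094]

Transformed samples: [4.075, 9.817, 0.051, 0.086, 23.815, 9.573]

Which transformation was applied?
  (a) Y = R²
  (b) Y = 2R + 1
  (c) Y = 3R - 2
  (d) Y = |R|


Checking option (a) Y = R²:
  R = 2.019 -> Y = 4.075 ✓
  R = 3.133 -> Y = 9.817 ✓
  R = -0.226 -> Y = 0.051 ✓
All samples match this transformation.

(a) R²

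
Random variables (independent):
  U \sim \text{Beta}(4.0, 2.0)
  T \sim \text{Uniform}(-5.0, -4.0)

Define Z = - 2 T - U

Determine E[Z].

E[Z] = -1*E[U] - 2*E[T]
E[U] = 0.66666667
E[T] = -4.5
E[Z] = -1*0.66666667 - 2*(-4.5) = 8.3333333

8.3333333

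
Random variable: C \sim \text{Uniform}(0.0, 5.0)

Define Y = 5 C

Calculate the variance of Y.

For Y = aC + b: Var(Y) = a² * Var(C)
Var(C) = (5 - 0)^2/12 = 2.0833333
Var(Y) = 5² * 2.0833333 = 25 * 2.0833333 = 52.083333

52.083333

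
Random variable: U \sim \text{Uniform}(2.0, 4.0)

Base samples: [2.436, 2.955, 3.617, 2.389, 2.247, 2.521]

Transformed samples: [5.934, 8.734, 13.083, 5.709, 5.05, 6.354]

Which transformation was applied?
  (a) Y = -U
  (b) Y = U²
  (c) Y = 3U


Checking option (b) Y = U²:
  U = 2.436 -> Y = 5.934 ✓
  U = 2.955 -> Y = 8.734 ✓
  U = 3.617 -> Y = 13.083 ✓
All samples match this transformation.

(b) U²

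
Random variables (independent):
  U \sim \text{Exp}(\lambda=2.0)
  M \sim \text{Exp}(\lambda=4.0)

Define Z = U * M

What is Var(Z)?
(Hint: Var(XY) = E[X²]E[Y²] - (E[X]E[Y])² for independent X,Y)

Var(XY) = E[X²]E[Y²] - (E[X]E[Y])²
E[U] = 0.5, Var(U) = 0.25
E[M] = 0.25, Var(M) = 0.0625
E[U²] = 0.25 + 0.5² = 0.5
E[M²] = 0.0625 + 0.25² = 0.125
Var(Z) = 0.5*0.125 - (0.5*0.25)²
= 0.0625 - 0.015625 = 0.046875

0.046875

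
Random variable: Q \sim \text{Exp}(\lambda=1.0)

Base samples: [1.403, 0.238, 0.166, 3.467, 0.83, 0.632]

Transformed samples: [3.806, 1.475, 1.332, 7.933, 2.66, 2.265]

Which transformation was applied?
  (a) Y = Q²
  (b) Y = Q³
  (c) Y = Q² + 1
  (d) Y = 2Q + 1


Checking option (d) Y = 2Q + 1:
  Q = 1.403 -> Y = 3.806 ✓
  Q = 0.238 -> Y = 1.475 ✓
  Q = 0.166 -> Y = 1.332 ✓
All samples match this transformation.

(d) 2Q + 1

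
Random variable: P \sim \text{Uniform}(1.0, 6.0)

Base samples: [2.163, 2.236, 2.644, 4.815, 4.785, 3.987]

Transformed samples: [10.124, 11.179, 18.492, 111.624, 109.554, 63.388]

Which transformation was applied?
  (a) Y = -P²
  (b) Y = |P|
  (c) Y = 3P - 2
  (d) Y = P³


Checking option (d) Y = P³:
  P = 2.163 -> Y = 10.124 ✓
  P = 2.236 -> Y = 11.179 ✓
  P = 2.644 -> Y = 18.492 ✓
All samples match this transformation.

(d) P³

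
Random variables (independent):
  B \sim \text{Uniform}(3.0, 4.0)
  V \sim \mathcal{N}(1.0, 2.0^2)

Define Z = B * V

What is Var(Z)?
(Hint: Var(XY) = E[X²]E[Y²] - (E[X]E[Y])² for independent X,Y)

Var(XY) = E[X²]E[Y²] - (E[X]E[Y])²
E[B] = 3.5, Var(B) = 0.083333333
E[V] = 1, Var(V) = 4
E[B²] = 0.083333333 + 3.5² = 12.333333
E[V²] = 4 + 1² = 5
Var(Z) = 12.333333*5 - (3.5*1)²
= 61.666667 - 12.25 = 49.416667

49.416667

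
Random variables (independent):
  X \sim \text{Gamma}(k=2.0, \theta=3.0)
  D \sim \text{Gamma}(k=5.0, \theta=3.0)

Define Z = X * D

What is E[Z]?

For independent RVs: E[XY] = E[X]*E[Y]
E[X] = 6
E[D] = 15
E[Z] = 6 * 15 = 90

90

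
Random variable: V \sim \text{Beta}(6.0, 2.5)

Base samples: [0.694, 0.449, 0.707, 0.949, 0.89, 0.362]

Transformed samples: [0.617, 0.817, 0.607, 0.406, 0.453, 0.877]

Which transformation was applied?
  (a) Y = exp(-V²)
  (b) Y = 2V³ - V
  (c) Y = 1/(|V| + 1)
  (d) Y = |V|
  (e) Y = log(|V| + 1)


Checking option (a) Y = exp(-V²):
  V = 0.694 -> Y = 0.617 ✓
  V = 0.449 -> Y = 0.817 ✓
  V = 0.707 -> Y = 0.607 ✓
All samples match this transformation.

(a) exp(-V²)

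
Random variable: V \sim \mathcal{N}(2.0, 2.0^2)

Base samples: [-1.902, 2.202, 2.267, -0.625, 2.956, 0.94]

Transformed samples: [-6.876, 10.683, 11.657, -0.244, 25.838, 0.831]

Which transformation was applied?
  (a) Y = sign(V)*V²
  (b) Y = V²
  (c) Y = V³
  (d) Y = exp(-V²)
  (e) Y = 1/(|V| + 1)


Checking option (c) Y = V³:
  V = -1.902 -> Y = -6.876 ✓
  V = 2.202 -> Y = 10.683 ✓
  V = 2.267 -> Y = 11.657 ✓
All samples match this transformation.

(c) V³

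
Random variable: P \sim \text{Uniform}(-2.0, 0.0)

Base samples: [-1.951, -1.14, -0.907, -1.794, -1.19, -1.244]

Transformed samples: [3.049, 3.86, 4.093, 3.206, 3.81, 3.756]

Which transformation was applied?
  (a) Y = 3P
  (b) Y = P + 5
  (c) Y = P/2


Checking option (b) Y = P + 5:
  P = -1.951 -> Y = 3.049 ✓
  P = -1.14 -> Y = 3.86 ✓
  P = -0.907 -> Y = 4.093 ✓
All samples match this transformation.

(b) P + 5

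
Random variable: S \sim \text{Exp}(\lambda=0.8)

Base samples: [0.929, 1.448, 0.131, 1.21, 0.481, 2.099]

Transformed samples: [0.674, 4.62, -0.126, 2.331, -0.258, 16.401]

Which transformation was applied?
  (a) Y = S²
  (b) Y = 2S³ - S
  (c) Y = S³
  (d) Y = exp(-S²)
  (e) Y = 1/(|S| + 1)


Checking option (b) Y = 2S³ - S:
  S = 0.929 -> Y = 0.674 ✓
  S = 1.448 -> Y = 4.62 ✓
  S = 0.131 -> Y = -0.126 ✓
All samples match this transformation.

(b) 2S³ - S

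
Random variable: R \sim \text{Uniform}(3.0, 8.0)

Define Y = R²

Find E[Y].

E[R²] = Var(R) + (E[R])² = 2.0833333 + 30.25 = 32.333333

32.333333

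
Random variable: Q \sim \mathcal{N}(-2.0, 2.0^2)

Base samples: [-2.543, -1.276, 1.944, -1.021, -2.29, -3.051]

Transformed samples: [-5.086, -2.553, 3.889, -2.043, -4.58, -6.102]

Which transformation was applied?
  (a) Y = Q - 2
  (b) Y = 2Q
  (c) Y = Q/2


Checking option (b) Y = 2Q:
  Q = -2.543 -> Y = -5.086 ✓
  Q = -1.276 -> Y = -2.553 ✓
  Q = 1.944 -> Y = 3.889 ✓
All samples match this transformation.

(b) 2Q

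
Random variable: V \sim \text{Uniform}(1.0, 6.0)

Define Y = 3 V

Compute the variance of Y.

For Y = aV + b: Var(Y) = a² * Var(V)
Var(V) = (6 - 1)^2/12 = 2.0833333
Var(Y) = 3² * 2.0833333 = 9 * 2.0833333 = 18.75

18.75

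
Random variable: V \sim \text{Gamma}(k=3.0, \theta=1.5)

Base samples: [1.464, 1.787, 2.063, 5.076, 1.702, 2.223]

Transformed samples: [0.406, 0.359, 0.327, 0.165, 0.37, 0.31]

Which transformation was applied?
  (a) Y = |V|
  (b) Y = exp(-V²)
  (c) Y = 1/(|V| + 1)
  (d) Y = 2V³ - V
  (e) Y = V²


Checking option (c) Y = 1/(|V| + 1):
  V = 1.464 -> Y = 0.406 ✓
  V = 1.787 -> Y = 0.359 ✓
  V = 2.063 -> Y = 0.327 ✓
All samples match this transformation.

(c) 1/(|V| + 1)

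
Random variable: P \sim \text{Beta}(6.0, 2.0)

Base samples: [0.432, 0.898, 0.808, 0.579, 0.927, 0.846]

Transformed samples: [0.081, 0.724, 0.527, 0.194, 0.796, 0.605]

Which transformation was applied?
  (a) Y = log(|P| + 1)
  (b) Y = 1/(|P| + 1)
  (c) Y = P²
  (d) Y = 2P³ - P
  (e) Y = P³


Checking option (e) Y = P³:
  P = 0.432 -> Y = 0.081 ✓
  P = 0.898 -> Y = 0.724 ✓
  P = 0.808 -> Y = 0.527 ✓
All samples match this transformation.

(e) P³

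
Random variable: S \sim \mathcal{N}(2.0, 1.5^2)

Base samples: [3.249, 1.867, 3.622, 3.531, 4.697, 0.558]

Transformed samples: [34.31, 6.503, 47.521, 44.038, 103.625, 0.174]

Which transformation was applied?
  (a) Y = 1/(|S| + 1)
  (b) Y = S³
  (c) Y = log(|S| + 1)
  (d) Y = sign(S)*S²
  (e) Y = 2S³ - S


Checking option (b) Y = S³:
  S = 3.249 -> Y = 34.31 ✓
  S = 1.867 -> Y = 6.503 ✓
  S = 3.622 -> Y = 47.521 ✓
All samples match this transformation.

(b) S³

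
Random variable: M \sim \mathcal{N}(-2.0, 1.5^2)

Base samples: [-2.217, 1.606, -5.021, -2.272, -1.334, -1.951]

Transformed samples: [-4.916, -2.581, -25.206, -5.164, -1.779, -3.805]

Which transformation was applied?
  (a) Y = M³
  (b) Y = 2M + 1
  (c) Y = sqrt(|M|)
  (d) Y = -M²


Checking option (d) Y = -M²:
  M = -2.217 -> Y = -4.916 ✓
  M = 1.606 -> Y = -2.581 ✓
  M = -5.021 -> Y = -25.206 ✓
All samples match this transformation.

(d) -M²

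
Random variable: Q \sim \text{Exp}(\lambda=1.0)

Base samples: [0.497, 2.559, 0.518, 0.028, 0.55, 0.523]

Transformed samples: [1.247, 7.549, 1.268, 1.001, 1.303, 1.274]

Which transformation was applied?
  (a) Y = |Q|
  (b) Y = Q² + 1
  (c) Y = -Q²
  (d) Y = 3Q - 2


Checking option (b) Y = Q² + 1:
  Q = 0.497 -> Y = 1.247 ✓
  Q = 2.559 -> Y = 7.549 ✓
  Q = 0.518 -> Y = 1.268 ✓
All samples match this transformation.

(b) Q² + 1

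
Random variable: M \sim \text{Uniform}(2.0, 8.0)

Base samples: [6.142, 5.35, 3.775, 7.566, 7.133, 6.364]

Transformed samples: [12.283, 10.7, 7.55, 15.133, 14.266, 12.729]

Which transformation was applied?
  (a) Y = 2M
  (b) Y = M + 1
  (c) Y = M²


Checking option (a) Y = 2M:
  M = 6.142 -> Y = 12.283 ✓
  M = 5.35 -> Y = 10.7 ✓
  M = 3.775 -> Y = 7.55 ✓
All samples match this transformation.

(a) 2M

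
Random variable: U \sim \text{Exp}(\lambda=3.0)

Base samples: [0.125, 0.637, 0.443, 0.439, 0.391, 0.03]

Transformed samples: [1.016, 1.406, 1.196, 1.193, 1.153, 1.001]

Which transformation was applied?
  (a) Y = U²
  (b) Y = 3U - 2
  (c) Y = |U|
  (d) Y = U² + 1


Checking option (d) Y = U² + 1:
  U = 0.125 -> Y = 1.016 ✓
  U = 0.637 -> Y = 1.406 ✓
  U = 0.443 -> Y = 1.196 ✓
All samples match this transformation.

(d) U² + 1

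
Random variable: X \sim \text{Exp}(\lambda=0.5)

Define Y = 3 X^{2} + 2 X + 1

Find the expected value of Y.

E[Y] = 3*E[X²] + 2*E[X] + 1
E[X] = 2
E[X²] = Var(X) + (E[X])² = 4 + 4 = 8
E[Y] = 3*8 + 2*2 + 1 = 29

29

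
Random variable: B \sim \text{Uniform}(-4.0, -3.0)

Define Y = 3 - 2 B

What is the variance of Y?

For Y = aB + b: Var(Y) = a² * Var(B)
Var(B) = (-3 + 4)^2/12 = 0.083333333
Var(Y) = (-2)² * 0.083333333 = 4 * 0.083333333 = 0.33333333

0.33333333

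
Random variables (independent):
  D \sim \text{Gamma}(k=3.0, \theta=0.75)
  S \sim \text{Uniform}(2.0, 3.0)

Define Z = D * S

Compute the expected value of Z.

For independent RVs: E[XY] = E[X]*E[Y]
E[D] = 2.25
E[S] = 2.5
E[Z] = 2.25 * 2.5 = 5.625

5.625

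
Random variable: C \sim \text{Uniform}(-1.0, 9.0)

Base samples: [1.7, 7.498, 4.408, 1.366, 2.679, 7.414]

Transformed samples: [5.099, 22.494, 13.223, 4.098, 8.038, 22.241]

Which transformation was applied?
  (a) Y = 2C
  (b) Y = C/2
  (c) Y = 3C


Checking option (c) Y = 3C:
  C = 1.7 -> Y = 5.099 ✓
  C = 7.498 -> Y = 22.494 ✓
  C = 4.408 -> Y = 13.223 ✓
All samples match this transformation.

(c) 3C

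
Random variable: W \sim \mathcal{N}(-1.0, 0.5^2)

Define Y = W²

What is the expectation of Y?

E[W²] = Var(W) + (E[W])² = 0.25 + 1 = 1.25

1.25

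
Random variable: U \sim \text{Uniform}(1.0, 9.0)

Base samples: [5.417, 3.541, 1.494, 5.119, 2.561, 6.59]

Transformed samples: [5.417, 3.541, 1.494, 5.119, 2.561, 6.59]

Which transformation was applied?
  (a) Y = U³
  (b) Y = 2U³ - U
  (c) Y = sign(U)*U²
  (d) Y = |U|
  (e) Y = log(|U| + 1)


Checking option (d) Y = |U|:
  U = 5.417 -> Y = 5.417 ✓
  U = 3.541 -> Y = 3.541 ✓
  U = 1.494 -> Y = 1.494 ✓
All samples match this transformation.

(d) |U|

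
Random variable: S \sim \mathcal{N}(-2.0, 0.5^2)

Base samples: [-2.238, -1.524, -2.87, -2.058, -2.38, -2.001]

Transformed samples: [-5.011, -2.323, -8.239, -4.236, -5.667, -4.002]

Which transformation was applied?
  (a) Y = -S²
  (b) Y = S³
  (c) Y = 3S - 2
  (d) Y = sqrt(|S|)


Checking option (a) Y = -S²:
  S = -2.238 -> Y = -5.011 ✓
  S = -1.524 -> Y = -2.323 ✓
  S = -2.87 -> Y = -8.239 ✓
All samples match this transformation.

(a) -S²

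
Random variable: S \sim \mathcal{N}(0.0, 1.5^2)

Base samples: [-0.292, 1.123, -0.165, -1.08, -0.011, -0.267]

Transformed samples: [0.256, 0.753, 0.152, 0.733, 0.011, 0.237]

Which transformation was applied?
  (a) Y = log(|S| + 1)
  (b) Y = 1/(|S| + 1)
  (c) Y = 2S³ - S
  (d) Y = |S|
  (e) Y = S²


Checking option (a) Y = log(|S| + 1):
  S = -0.292 -> Y = 0.256 ✓
  S = 1.123 -> Y = 0.753 ✓
  S = -0.165 -> Y = 0.152 ✓
All samples match this transformation.

(a) log(|S| + 1)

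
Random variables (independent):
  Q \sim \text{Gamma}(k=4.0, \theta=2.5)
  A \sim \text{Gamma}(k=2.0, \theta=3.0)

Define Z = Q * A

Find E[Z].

For independent RVs: E[XY] = E[X]*E[Y]
E[Q] = 10
E[A] = 6
E[Z] = 10 * 6 = 60

60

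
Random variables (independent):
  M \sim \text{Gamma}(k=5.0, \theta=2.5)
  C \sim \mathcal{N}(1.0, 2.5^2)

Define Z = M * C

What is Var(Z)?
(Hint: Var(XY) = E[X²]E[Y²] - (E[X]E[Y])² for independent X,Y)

Var(XY) = E[X²]E[Y²] - (E[X]E[Y])²
E[M] = 12.5, Var(M) = 31.25
E[C] = 1, Var(C) = 6.25
E[M²] = 31.25 + 12.5² = 187.5
E[C²] = 6.25 + 1² = 7.25
Var(Z) = 187.5*7.25 - (12.5*1)²
= 1359.375 - 156.25 = 1203.125

1203.125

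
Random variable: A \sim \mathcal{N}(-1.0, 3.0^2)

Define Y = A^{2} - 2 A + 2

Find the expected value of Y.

E[Y] = 1*E[A²] - 2*E[A] + 2
E[A] = -1
E[A²] = Var(A) + (E[A])² = 9 + 1 = 10
E[Y] = 1*10 - 2*(-1) + 2 = 14

14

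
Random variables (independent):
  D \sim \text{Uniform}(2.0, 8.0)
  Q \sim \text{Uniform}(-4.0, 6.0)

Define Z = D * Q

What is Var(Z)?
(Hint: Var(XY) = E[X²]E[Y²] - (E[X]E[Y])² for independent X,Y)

Var(XY) = E[X²]E[Y²] - (E[X]E[Y])²
E[D] = 5, Var(D) = 3
E[Q] = 1, Var(Q) = 8.3333333
E[D²] = 3 + 5² = 28
E[Q²] = 8.3333333 + 1² = 9.3333333
Var(Z) = 28*9.3333333 - (5*1)²
= 261.33333 - 25 = 236.33333

236.33333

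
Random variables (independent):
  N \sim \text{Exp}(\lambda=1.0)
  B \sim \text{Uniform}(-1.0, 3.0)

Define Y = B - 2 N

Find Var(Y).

For independent RVs: Var(aX + bY) = a²Var(X) + b²Var(Y)
Var(N) = 1
Var(B) = 1.3333333
Var(Y) = (-2)²*1 + 1²*1.3333333
= 4*1 + 1*1.3333333 = 5.3333333

5.3333333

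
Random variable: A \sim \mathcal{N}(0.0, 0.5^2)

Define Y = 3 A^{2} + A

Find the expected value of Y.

E[Y] = 3*E[A²] + 1*E[A]
E[A] = 0
E[A²] = Var(A) + (E[A])² = 0.25 + 0 = 0.25
E[Y] = 3*0.25 + 1*0 = 0.75

0.75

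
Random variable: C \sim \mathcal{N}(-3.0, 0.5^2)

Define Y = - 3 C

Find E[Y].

For Y = -3C:
E[Y] = -3 * E[C]
E[C] = -3.0 = -3
E[Y] = -3 * (-3) = 9

9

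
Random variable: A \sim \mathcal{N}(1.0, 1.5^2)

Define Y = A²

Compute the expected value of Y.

E[A²] = Var(A) + (E[A])² = 2.25 + 1 = 3.25

3.25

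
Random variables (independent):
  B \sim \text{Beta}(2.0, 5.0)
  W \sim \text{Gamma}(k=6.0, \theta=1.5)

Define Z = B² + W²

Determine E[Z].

E[Z] = E[B²] + E[W²]
E[B²] = Var(B) + E[B]² = 0.025510204 + 0.081632653 = 0.10714286
E[W²] = Var(W) + E[W]² = 13.5 + 81 = 94.5
E[Z] = 0.10714286 + 94.5 = 94.607143

94.607143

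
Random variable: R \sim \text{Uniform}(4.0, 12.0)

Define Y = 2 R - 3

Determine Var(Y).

For Y = aR + b: Var(Y) = a² * Var(R)
Var(R) = (12 - 4)^2/12 = 5.3333333
Var(Y) = 2² * 5.3333333 = 4 * 5.3333333 = 21.333333

21.333333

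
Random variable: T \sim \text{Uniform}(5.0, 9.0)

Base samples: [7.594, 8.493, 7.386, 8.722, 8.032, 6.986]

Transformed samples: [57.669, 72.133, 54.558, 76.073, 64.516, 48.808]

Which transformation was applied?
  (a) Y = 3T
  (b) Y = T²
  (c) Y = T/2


Checking option (b) Y = T²:
  T = 7.594 -> Y = 57.669 ✓
  T = 8.493 -> Y = 72.133 ✓
  T = 7.386 -> Y = 54.558 ✓
All samples match this transformation.

(b) T²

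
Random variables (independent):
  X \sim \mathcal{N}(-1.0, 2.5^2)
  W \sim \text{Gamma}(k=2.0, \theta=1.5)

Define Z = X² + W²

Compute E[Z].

E[Z] = E[X²] + E[W²]
E[X²] = Var(X) + E[X]² = 6.25 + 1 = 7.25
E[W²] = Var(W) + E[W]² = 4.5 + 9 = 13.5
E[Z] = 7.25 + 13.5 = 20.75

20.75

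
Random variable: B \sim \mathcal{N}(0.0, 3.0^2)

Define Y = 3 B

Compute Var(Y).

For Y = aB + b: Var(Y) = a² * Var(B)
Var(B) = 3.0^2 = 9
Var(Y) = 3² * 9 = 9 * 9 = 81

81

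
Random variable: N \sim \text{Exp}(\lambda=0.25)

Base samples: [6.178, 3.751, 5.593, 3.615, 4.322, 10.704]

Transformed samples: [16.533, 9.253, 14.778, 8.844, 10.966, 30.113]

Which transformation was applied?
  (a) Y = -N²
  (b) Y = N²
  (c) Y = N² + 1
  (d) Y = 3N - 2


Checking option (d) Y = 3N - 2:
  N = 6.178 -> Y = 16.533 ✓
  N = 3.751 -> Y = 9.253 ✓
  N = 5.593 -> Y = 14.778 ✓
All samples match this transformation.

(d) 3N - 2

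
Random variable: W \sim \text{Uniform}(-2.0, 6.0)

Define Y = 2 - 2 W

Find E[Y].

For Y = -2W + 2:
E[Y] = -2 * E[W] + 2
E[W] = (-2 + 6)/2 = 2
E[Y] = -2 * 2 + 2 = -2

-2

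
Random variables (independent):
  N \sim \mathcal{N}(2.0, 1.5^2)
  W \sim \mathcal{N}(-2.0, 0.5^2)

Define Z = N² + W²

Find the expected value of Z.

E[Z] = E[N²] + E[W²]
E[N²] = Var(N) + E[N]² = 2.25 + 4 = 6.25
E[W²] = Var(W) + E[W]² = 0.25 + 4 = 4.25
E[Z] = 6.25 + 4.25 = 10.5

10.5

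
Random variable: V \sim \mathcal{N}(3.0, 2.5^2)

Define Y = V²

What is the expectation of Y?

E[V²] = Var(V) + (E[V])² = 6.25 + 9 = 15.25

15.25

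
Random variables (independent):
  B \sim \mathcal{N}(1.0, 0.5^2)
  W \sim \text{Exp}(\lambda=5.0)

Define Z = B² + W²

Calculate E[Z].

E[Z] = E[B²] + E[W²]
E[B²] = Var(B) + E[B]² = 0.25 + 1 = 1.25
E[W²] = Var(W) + E[W]² = 0.04 + 0.04 = 0.08
E[Z] = 1.25 + 0.08 = 1.33

1.33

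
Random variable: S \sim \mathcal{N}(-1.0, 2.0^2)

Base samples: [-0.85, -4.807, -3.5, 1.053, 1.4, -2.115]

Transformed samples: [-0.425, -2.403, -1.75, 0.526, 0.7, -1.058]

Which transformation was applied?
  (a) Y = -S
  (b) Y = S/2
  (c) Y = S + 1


Checking option (b) Y = S/2:
  S = -0.85 -> Y = -0.425 ✓
  S = -4.807 -> Y = -2.403 ✓
  S = -3.5 -> Y = -1.75 ✓
All samples match this transformation.

(b) S/2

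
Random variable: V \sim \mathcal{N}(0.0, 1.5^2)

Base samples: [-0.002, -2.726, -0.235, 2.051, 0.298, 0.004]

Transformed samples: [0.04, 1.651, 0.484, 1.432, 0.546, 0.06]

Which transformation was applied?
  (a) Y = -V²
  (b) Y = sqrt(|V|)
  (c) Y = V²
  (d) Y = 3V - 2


Checking option (b) Y = sqrt(|V|):
  V = -0.002 -> Y = 0.04 ✓
  V = -2.726 -> Y = 1.651 ✓
  V = -0.235 -> Y = 0.484 ✓
All samples match this transformation.

(b) sqrt(|V|)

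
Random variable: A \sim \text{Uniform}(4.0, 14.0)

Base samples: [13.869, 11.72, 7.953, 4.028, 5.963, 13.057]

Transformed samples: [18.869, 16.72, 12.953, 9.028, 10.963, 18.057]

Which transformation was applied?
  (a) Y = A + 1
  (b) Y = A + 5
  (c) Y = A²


Checking option (b) Y = A + 5:
  A = 13.869 -> Y = 18.869 ✓
  A = 11.72 -> Y = 16.72 ✓
  A = 7.953 -> Y = 12.953 ✓
All samples match this transformation.

(b) A + 5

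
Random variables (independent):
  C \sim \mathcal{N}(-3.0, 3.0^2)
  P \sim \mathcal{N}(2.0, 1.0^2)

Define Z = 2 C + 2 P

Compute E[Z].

E[Z] = 2*E[C] + 2*E[P]
E[C] = -3
E[P] = 2
E[Z] = 2*(-3) + 2*2 = -2

-2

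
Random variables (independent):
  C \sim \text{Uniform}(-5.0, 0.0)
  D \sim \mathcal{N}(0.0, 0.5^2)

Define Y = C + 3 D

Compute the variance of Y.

For independent RVs: Var(aX + bY) = a²Var(X) + b²Var(Y)
Var(C) = 2.0833333
Var(D) = 0.25
Var(Y) = 1²*2.0833333 + 3²*0.25
= 1*2.0833333 + 9*0.25 = 4.3333333

4.3333333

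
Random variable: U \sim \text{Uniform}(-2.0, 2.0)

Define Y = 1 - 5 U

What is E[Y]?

For Y = -5U + 1:
E[Y] = -5 * E[U] + 1
E[U] = (-2 + 2)/2 = 0
E[Y] = -5 * 0 + 1 = 1

1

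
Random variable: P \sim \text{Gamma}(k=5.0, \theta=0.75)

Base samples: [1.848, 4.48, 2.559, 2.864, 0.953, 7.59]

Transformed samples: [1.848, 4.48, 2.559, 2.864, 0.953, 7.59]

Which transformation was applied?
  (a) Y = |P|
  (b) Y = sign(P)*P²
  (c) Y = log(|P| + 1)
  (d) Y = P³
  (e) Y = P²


Checking option (a) Y = |P|:
  P = 1.848 -> Y = 1.848 ✓
  P = 4.48 -> Y = 4.48 ✓
  P = 2.559 -> Y = 2.559 ✓
All samples match this transformation.

(a) |P|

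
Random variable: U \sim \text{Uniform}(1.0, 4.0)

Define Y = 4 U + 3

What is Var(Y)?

For Y = aU + b: Var(Y) = a² * Var(U)
Var(U) = (4 - 1)^2/12 = 0.75
Var(Y) = 4² * 0.75 = 16 * 0.75 = 12

12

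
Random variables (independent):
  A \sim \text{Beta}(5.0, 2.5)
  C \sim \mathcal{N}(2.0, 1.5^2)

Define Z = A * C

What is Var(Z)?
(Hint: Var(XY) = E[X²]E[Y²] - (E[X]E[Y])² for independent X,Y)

Var(XY) = E[X²]E[Y²] - (E[X]E[Y])²
E[A] = 0.66666667, Var(A) = 0.026143791
E[C] = 2, Var(C) = 2.25
E[A²] = 0.026143791 + 0.66666667² = 0.47058824
E[C²] = 2.25 + 2² = 6.25
Var(Z) = 0.47058824*6.25 - (0.66666667*2)²
= 2.9411765 - 1.7777778 = 1.1633987

1.1633987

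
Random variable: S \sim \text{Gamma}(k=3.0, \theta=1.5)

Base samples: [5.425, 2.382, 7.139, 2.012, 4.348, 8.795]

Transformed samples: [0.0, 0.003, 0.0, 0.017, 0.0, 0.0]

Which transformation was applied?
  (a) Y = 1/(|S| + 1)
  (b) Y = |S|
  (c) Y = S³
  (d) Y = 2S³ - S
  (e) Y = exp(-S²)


Checking option (e) Y = exp(-S²):
  S = 5.425 -> Y = 0.0 ✓
  S = 2.382 -> Y = 0.003 ✓
  S = 7.139 -> Y = 0.0 ✓
All samples match this transformation.

(e) exp(-S²)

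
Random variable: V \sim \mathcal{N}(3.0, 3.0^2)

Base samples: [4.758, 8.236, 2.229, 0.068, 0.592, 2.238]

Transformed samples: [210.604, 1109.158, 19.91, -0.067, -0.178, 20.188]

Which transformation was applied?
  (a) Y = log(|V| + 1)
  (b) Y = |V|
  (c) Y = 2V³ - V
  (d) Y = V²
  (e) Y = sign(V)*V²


Checking option (c) Y = 2V³ - V:
  V = 4.758 -> Y = 210.604 ✓
  V = 8.236 -> Y = 1109.158 ✓
  V = 2.229 -> Y = 19.91 ✓
All samples match this transformation.

(c) 2V³ - V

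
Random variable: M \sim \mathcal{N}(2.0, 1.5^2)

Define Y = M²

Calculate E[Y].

E[M²] = Var(M) + (E[M])² = 2.25 + 4 = 6.25

6.25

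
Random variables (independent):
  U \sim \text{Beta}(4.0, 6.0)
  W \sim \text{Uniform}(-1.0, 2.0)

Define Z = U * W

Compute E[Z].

For independent RVs: E[XY] = E[X]*E[Y]
E[U] = 0.4
E[W] = 0.5
E[Z] = 0.4 * 0.5 = 0.2

0.2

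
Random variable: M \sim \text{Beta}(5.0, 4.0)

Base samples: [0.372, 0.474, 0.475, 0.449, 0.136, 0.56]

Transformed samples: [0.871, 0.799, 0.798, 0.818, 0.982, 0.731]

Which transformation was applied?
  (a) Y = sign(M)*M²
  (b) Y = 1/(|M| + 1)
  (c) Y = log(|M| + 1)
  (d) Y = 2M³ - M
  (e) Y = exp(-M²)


Checking option (e) Y = exp(-M²):
  M = 0.372 -> Y = 0.871 ✓
  M = 0.474 -> Y = 0.799 ✓
  M = 0.475 -> Y = 0.798 ✓
All samples match this transformation.

(e) exp(-M²)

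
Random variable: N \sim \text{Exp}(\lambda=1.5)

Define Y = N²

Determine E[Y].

Using E[X²] = Var(X) + (E[X])²:
E[N] = 0.66666667
Var(N) = 1/1.5^2 = 0.44444444
E[N²] = 0.44444444 + 0.66666667² = 0.44444444 + 0.44444444 = 0.88888889

0.88888889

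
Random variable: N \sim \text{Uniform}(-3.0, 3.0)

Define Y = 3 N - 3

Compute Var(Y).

For Y = aN + b: Var(Y) = a² * Var(N)
Var(N) = (3 + 3)^2/12 = 3
Var(Y) = 3² * 3 = 9 * 3 = 27

27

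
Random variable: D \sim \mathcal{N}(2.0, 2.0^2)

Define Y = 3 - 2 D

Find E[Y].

For Y = -2D + 3:
E[Y] = -2 * E[D] + 3
E[D] = 2.0 = 2
E[Y] = -2 * 2 + 3 = -1

-1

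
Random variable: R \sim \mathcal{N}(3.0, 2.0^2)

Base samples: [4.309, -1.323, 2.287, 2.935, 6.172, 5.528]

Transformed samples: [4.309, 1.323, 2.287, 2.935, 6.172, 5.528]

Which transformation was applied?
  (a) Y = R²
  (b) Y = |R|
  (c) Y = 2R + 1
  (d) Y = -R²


Checking option (b) Y = |R|:
  R = 4.309 -> Y = 4.309 ✓
  R = -1.323 -> Y = 1.323 ✓
  R = 2.287 -> Y = 2.287 ✓
All samples match this transformation.

(b) |R|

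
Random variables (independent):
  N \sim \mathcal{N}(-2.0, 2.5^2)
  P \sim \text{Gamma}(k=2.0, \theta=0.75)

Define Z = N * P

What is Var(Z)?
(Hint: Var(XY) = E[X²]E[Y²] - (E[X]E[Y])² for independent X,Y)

Var(XY) = E[X²]E[Y²] - (E[X]E[Y])²
E[N] = -2, Var(N) = 6.25
E[P] = 1.5, Var(P) = 1.125
E[N²] = 6.25 + (-2)² = 10.25
E[P²] = 1.125 + 1.5² = 3.375
Var(Z) = 10.25*3.375 - (-2*1.5)²
= 34.59375 - 9 = 25.59375

25.59375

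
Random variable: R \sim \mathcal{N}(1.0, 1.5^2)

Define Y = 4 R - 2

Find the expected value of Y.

For Y = 4R - 2:
E[Y] = 4 * E[R] - 2
E[R] = 1.0 = 1
E[Y] = 4 * 1 - 2 = 2

2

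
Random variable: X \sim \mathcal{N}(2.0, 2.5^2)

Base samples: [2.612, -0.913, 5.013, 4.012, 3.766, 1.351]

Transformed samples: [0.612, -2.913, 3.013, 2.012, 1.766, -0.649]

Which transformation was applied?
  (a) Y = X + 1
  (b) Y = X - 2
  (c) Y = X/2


Checking option (b) Y = X - 2:
  X = 2.612 -> Y = 0.612 ✓
  X = -0.913 -> Y = -2.913 ✓
  X = 5.013 -> Y = 3.013 ✓
All samples match this transformation.

(b) X - 2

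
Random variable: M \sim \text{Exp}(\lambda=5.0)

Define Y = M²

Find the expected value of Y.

E[M²] = Var(M) + (E[M])² = 0.04 + 0.04 = 0.08

0.08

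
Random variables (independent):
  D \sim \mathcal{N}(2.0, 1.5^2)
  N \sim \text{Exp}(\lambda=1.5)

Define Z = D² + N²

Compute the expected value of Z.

E[Z] = E[D²] + E[N²]
E[D²] = Var(D) + E[D]² = 2.25 + 4 = 6.25
E[N²] = Var(N) + E[N]² = 0.44444444 + 0.44444444 = 0.88888889
E[Z] = 6.25 + 0.88888889 = 7.1388889

7.1388889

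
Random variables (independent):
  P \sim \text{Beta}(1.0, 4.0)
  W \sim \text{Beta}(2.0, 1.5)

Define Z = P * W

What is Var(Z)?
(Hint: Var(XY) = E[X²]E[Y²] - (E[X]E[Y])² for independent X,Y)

Var(XY) = E[X²]E[Y²] - (E[X]E[Y])²
E[P] = 0.2, Var(P) = 0.026666667
E[W] = 0.57142857, Var(W) = 0.054421769
E[P²] = 0.026666667 + 0.2² = 0.066666667
E[W²] = 0.054421769 + 0.57142857² = 0.38095238
Var(Z) = 0.066666667*0.38095238 - (0.2*0.57142857)²
= 0.025396825 - 0.013061224 = 0.012335601

0.012335601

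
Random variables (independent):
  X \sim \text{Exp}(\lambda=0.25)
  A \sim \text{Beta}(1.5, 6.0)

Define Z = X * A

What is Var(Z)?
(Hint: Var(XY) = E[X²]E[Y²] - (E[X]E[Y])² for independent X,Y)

Var(XY) = E[X²]E[Y²] - (E[X]E[Y])²
E[X] = 4, Var(X) = 16
E[A] = 0.2, Var(A) = 0.018823529
E[X²] = 16 + 4² = 32
E[A²] = 0.018823529 + 0.2² = 0.058823529
Var(Z) = 32*0.058823529 - (4*0.2)²
= 1.8823529 - 0.64 = 1.2423529

1.2423529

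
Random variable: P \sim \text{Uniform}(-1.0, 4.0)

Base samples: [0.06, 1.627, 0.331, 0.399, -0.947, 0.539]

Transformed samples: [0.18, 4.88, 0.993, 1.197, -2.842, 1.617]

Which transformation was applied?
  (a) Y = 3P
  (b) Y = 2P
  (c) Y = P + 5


Checking option (a) Y = 3P:
  P = 0.06 -> Y = 0.18 ✓
  P = 1.627 -> Y = 4.88 ✓
  P = 0.331 -> Y = 0.993 ✓
All samples match this transformation.

(a) 3P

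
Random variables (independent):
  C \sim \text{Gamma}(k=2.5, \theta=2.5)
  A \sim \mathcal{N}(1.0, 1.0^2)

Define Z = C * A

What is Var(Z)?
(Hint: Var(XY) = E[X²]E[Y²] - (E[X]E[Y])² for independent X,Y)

Var(XY) = E[X²]E[Y²] - (E[X]E[Y])²
E[C] = 6.25, Var(C) = 15.625
E[A] = 1, Var(A) = 1
E[C²] = 15.625 + 6.25² = 54.6875
E[A²] = 1 + 1² = 2
Var(Z) = 54.6875*2 - (6.25*1)²
= 109.375 - 39.0625 = 70.3125

70.3125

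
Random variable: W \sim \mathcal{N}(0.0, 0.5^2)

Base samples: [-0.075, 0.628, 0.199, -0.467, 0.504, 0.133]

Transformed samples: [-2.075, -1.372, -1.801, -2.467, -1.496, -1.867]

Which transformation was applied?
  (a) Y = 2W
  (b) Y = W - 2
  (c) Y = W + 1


Checking option (b) Y = W - 2:
  W = -0.075 -> Y = -2.075 ✓
  W = 0.628 -> Y = -1.372 ✓
  W = 0.199 -> Y = -1.801 ✓
All samples match this transformation.

(b) W - 2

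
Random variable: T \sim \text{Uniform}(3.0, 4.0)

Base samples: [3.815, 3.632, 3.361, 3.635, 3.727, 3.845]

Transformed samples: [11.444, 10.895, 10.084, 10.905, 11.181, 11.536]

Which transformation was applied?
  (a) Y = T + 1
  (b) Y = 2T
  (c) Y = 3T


Checking option (c) Y = 3T:
  T = 3.815 -> Y = 11.444 ✓
  T = 3.632 -> Y = 10.895 ✓
  T = 3.361 -> Y = 10.084 ✓
All samples match this transformation.

(c) 3T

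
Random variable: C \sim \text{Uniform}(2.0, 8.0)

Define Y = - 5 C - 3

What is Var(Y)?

For Y = aC + b: Var(Y) = a² * Var(C)
Var(C) = (8 - 2)^2/12 = 3
Var(Y) = (-5)² * 3 = 25 * 3 = 75

75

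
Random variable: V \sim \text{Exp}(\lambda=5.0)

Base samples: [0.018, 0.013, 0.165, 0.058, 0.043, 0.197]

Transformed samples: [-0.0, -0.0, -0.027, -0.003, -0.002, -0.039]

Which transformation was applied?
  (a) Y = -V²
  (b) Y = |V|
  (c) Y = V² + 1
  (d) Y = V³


Checking option (a) Y = -V²:
  V = 0.018 -> Y = -0.0 ✓
  V = 0.013 -> Y = -0.0 ✓
  V = 0.165 -> Y = -0.027 ✓
All samples match this transformation.

(a) -V²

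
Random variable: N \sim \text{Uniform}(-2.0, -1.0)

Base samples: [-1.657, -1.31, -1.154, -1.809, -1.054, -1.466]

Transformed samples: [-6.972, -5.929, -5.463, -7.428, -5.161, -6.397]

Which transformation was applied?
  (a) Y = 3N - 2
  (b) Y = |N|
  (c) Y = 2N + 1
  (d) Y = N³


Checking option (a) Y = 3N - 2:
  N = -1.657 -> Y = -6.972 ✓
  N = -1.31 -> Y = -5.929 ✓
  N = -1.154 -> Y = -5.463 ✓
All samples match this transformation.

(a) 3N - 2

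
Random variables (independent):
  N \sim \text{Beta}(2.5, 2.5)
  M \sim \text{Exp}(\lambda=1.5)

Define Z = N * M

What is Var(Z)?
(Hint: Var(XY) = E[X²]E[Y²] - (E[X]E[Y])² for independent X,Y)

Var(XY) = E[X²]E[Y²] - (E[X]E[Y])²
E[N] = 0.5, Var(N) = 0.041666667
E[M] = 0.66666667, Var(M) = 0.44444444
E[N²] = 0.041666667 + 0.5² = 0.29166667
E[M²] = 0.44444444 + 0.66666667² = 0.88888889
Var(Z) = 0.29166667*0.88888889 - (0.5*0.66666667)²
= 0.25925926 - 0.11111111 = 0.14814815

0.14814815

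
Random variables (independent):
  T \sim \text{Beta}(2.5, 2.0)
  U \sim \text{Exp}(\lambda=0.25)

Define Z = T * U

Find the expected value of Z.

For independent RVs: E[XY] = E[X]*E[Y]
E[T] = 0.55555556
E[U] = 4
E[Z] = 0.55555556 * 4 = 2.2222222

2.2222222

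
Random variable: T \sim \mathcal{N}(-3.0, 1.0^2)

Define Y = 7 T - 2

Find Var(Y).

For Y = aT + b: Var(Y) = a² * Var(T)
Var(T) = 1.0^2 = 1
Var(Y) = 7² * 1 = 49 * 1 = 49

49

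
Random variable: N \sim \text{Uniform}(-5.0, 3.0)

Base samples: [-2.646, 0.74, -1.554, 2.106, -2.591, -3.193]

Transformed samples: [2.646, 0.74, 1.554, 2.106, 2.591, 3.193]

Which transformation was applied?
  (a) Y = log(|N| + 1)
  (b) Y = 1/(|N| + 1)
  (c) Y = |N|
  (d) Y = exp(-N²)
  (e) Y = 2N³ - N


Checking option (c) Y = |N|:
  N = -2.646 -> Y = 2.646 ✓
  N = 0.74 -> Y = 0.74 ✓
  N = -1.554 -> Y = 1.554 ✓
All samples match this transformation.

(c) |N|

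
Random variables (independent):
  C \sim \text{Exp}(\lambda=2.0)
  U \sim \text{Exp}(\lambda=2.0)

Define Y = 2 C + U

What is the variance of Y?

For independent RVs: Var(aX + bY) = a²Var(X) + b²Var(Y)
Var(C) = 0.25
Var(U) = 0.25
Var(Y) = 2²*0.25 + 1²*0.25
= 4*0.25 + 1*0.25 = 1.25

1.25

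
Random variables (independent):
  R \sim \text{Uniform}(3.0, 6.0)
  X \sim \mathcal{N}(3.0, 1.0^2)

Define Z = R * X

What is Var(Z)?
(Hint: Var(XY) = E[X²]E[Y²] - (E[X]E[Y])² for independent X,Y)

Var(XY) = E[X²]E[Y²] - (E[X]E[Y])²
E[R] = 4.5, Var(R) = 0.75
E[X] = 3, Var(X) = 1
E[R²] = 0.75 + 4.5² = 21
E[X²] = 1 + 3² = 10
Var(Z) = 21*10 - (4.5*3)²
= 210 - 182.25 = 27.75

27.75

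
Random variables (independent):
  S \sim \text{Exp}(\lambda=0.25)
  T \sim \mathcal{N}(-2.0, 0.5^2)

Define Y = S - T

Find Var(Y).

For independent RVs: Var(aX + bY) = a²Var(X) + b²Var(Y)
Var(S) = 16
Var(T) = 0.25
Var(Y) = 1²*16 + (-1)²*0.25
= 1*16 + 1*0.25 = 16.25

16.25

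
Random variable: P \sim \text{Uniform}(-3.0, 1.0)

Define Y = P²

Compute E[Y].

E[P²] = Var(P) + (E[P])² = 1.3333333 + 1 = 2.3333333

2.3333333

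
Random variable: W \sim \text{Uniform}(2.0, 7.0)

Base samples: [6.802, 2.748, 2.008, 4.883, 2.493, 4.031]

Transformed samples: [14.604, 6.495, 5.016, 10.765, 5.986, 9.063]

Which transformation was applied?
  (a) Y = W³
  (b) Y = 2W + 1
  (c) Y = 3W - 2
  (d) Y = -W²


Checking option (b) Y = 2W + 1:
  W = 6.802 -> Y = 14.604 ✓
  W = 2.748 -> Y = 6.495 ✓
  W = 2.008 -> Y = 5.016 ✓
All samples match this transformation.

(b) 2W + 1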